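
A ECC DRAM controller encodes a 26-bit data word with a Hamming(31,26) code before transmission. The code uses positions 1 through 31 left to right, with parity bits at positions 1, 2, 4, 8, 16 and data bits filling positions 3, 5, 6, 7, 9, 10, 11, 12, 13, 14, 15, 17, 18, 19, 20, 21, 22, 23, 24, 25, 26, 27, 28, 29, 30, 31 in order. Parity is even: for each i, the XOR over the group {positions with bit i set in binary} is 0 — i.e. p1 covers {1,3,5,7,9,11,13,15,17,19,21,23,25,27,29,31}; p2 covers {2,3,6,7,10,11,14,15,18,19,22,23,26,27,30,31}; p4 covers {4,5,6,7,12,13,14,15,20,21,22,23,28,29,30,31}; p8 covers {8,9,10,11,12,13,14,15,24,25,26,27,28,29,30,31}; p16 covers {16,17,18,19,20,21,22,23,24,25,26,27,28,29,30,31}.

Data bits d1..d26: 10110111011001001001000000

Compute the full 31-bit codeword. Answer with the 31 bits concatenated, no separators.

0110011001110111001001001000000

Place data at non-parity positions: p1 p2 1 p4 0 1 1 p8 0 1 1 1 0 1 1 p16 0 0 1 0 0 1 0 0 1 0 0 0 0 0 0
p1 (pos 1,3,5,7,9,11,13,15,17,19,21,23,25,27,29,31): XOR of data positions = 1⊕0⊕1⊕0⊕1⊕0⊕1⊕0⊕1⊕0⊕0⊕1⊕0⊕0⊕0 = 0
p2 (pos 2,3,6,7,10,11,14,15,18,19,22,23,26,27,30,31): XOR of data positions = 1⊕1⊕1⊕1⊕1⊕1⊕1⊕0⊕1⊕1⊕0⊕0⊕0⊕0⊕0 = 1
p4 (pos 4,5,6,7,12,13,14,15,20,21,22,23,28,29,30,31): XOR of data positions = 0⊕1⊕1⊕1⊕0⊕1⊕1⊕0⊕0⊕1⊕0⊕0⊕0⊕0⊕0 = 0
p8 (pos 8,9,10,11,12,13,14,15,24,25,26,27,28,29,30,31): XOR of data positions = 0⊕1⊕1⊕1⊕0⊕1⊕1⊕0⊕1⊕0⊕0⊕0⊕0⊕0⊕0 = 0
p16 (pos 16,17,18,19,20,21,22,23,24,25,26,27,28,29,30,31): XOR of data positions = 0⊕0⊕1⊕0⊕0⊕1⊕0⊕0⊕1⊕0⊕0⊕0⊕0⊕0⊕0 = 1
Codeword: 0110011001110111001001001000000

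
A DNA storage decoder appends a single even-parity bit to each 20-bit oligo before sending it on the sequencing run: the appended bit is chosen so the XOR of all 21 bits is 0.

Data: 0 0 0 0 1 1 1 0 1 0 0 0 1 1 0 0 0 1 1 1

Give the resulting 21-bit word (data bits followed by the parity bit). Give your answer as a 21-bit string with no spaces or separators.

000011101000110001111

XOR of the 20 data bits: 0⊕0⊕0⊕0⊕1⊕1⊕1⊕0⊕1⊕0⊕0⊕0⊕1⊕1⊕0⊕0⊕0⊕1⊕1⊕1 = 1
Parity bit = 1 (so all 21 bits XOR to 0).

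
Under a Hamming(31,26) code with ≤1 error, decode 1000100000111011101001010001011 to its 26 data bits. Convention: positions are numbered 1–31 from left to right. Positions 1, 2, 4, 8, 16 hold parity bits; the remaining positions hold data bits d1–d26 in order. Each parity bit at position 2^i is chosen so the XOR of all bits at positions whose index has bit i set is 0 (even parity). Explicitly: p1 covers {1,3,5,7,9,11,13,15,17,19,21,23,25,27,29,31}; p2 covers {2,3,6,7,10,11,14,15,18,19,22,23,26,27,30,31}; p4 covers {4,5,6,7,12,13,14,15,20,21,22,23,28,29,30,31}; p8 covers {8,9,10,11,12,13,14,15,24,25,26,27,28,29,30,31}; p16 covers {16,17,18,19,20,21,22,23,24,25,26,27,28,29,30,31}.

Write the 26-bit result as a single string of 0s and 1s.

01000011101101001010001011

s1 (pos 1,3,5,7,9,11,13,15,17,19,21,23,25,27,29,31): 1⊕0⊕1⊕0⊕0⊕1⊕1⊕1⊕1⊕1⊕0⊕0⊕0⊕0⊕0⊕1 = 0
s2 (pos 2,3,6,7,10,11,14,15,18,19,22,23,26,27,30,31): 0⊕0⊕0⊕0⊕0⊕1⊕0⊕1⊕0⊕1⊕1⊕0⊕0⊕0⊕1⊕1 = 0
s4 (pos 4,5,6,7,12,13,14,15,20,21,22,23,28,29,30,31): 0⊕1⊕0⊕0⊕1⊕1⊕0⊕1⊕0⊕0⊕1⊕0⊕1⊕0⊕1⊕1 = 0
s8 (pos 8,9,10,11,12,13,14,15,24,25,26,27,28,29,30,31): 0⊕0⊕0⊕1⊕1⊕1⊕0⊕1⊕1⊕0⊕0⊕0⊕1⊕0⊕1⊕1 = 0
s16 (pos 16,17,18,19,20,21,22,23,24,25,26,27,28,29,30,31): 1⊕1⊕0⊕1⊕0⊕0⊕1⊕0⊕1⊕0⊕0⊕0⊕1⊕0⊕1⊕1 = 0
Syndrome s16…s1 = 00000 → no error.
Read data bits from positions 3,5,6,7,9,10,11,12,13,14,15,17,18,19,20,21,22,23,24,25,26,27,28,29,30,31: 01000011101101001010001011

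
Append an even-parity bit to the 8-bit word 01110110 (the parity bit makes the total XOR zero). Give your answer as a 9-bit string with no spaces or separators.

XOR of the 8 data bits: 0⊕1⊕1⊕1⊕0⊕1⊕1⊕0 = 1
Parity bit = 1 (so all 9 bits XOR to 0).

011101101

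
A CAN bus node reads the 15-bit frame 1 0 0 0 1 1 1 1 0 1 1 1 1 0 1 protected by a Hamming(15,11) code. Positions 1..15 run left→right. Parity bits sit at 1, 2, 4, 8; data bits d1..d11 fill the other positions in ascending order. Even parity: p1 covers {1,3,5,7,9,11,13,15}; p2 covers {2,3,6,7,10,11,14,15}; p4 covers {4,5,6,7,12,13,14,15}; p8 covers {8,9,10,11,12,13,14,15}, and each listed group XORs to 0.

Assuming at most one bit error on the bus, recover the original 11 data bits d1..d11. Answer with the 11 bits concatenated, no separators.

s1 (pos 1,3,5,7,9,11,13,15): 1⊕0⊕1⊕1⊕0⊕1⊕1⊕1 = 0
s2 (pos 2,3,6,7,10,11,14,15): 0⊕0⊕1⊕1⊕1⊕1⊕0⊕1 = 1
s4 (pos 4,5,6,7,12,13,14,15): 0⊕1⊕1⊕1⊕1⊕1⊕0⊕1 = 0
s8 (pos 8,9,10,11,12,13,14,15): 1⊕0⊕1⊕1⊕1⊕1⊕0⊕1 = 0
Syndrome s8…s1 = 0010 → error at position 2.
Flip position 2: 100011110111101 → 110011110111101
Read data bits from positions 3,5,6,7,9,10,11,12,13,14,15: 01110111101

01110111101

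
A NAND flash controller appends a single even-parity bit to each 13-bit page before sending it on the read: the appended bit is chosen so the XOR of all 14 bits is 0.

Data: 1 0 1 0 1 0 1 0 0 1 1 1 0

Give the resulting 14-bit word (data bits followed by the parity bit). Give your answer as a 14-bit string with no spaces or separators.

10101010011101

XOR of the 13 data bits: 1⊕0⊕1⊕0⊕1⊕0⊕1⊕0⊕0⊕1⊕1⊕1⊕0 = 1
Parity bit = 1 (so all 14 bits XOR to 0).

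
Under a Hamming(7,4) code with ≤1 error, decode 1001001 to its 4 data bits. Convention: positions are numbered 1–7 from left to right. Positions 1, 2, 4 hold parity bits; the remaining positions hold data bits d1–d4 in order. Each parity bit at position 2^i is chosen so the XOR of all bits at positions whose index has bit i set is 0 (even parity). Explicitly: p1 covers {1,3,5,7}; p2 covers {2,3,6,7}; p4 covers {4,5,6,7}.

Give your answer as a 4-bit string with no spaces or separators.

s1 (pos 1,3,5,7): 1⊕0⊕0⊕1 = 0
s2 (pos 2,3,6,7): 0⊕0⊕0⊕1 = 1
s4 (pos 4,5,6,7): 1⊕0⊕0⊕1 = 0
Syndrome s4…s1 = 010 → error at position 2.
Flip position 2: 1001001 → 1101001
Read data bits from positions 3,5,6,7: 0001

0001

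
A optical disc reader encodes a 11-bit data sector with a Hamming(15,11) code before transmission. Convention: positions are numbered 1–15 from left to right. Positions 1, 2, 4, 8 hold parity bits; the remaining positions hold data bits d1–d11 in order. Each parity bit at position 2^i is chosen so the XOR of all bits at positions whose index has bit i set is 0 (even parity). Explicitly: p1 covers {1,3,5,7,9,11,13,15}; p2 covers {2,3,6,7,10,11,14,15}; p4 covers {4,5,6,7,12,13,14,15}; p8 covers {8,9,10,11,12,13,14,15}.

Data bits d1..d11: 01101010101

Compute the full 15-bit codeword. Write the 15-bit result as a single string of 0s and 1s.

Place data at non-parity positions: p1 p2 0 p4 1 1 0 p8 1 0 1 0 1 0 1
p1 (pos 1,3,5,7,9,11,13,15): XOR of data positions = 0⊕1⊕0⊕1⊕1⊕1⊕1 = 1
p2 (pos 2,3,6,7,10,11,14,15): XOR of data positions = 0⊕1⊕0⊕0⊕1⊕0⊕1 = 1
p4 (pos 4,5,6,7,12,13,14,15): XOR of data positions = 1⊕1⊕0⊕0⊕1⊕0⊕1 = 0
p8 (pos 8,9,10,11,12,13,14,15): XOR of data positions = 1⊕0⊕1⊕0⊕1⊕0⊕1 = 0
Codeword: 110011001010101

110011001010101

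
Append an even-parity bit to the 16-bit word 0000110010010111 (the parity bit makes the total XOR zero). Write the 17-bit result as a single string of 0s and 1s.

XOR of the 16 data bits: 0⊕0⊕0⊕0⊕1⊕1⊕0⊕0⊕1⊕0⊕0⊕1⊕0⊕1⊕1⊕1 = 1
Parity bit = 1 (so all 17 bits XOR to 0).

00001100100101111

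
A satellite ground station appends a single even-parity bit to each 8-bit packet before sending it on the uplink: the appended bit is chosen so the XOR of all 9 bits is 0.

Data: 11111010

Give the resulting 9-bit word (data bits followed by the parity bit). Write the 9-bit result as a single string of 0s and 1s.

XOR of the 8 data bits: 1⊕1⊕1⊕1⊕1⊕0⊕1⊕0 = 0
Parity bit = 0 (so all 9 bits XOR to 0).

111110100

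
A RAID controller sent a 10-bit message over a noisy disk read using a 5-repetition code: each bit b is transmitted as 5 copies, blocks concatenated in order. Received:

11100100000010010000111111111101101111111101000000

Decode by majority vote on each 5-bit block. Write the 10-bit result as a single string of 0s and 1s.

1000111110

Block 1 (11100): 3 ones → 1
Block 2 (10000): 1 one → 0
Block 3 (00100): 1 one → 0
Block 4 (10000): 1 one → 0
Block 5 (11111): 5 ones → 1
Block 6 (11111): 5 ones → 1
Block 7 (01101): 3 ones → 1
Block 8 (11111): 5 ones → 1
Block 9 (11010): 3 ones → 1
Block 10 (00000): 0 ones → 0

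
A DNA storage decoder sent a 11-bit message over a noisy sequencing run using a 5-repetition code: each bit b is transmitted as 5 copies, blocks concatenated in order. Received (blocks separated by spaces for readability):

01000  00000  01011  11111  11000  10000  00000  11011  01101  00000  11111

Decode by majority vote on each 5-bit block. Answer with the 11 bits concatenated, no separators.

00110001101

Block 1 (01000): 1 one → 0
Block 2 (00000): 0 ones → 0
Block 3 (01011): 3 ones → 1
Block 4 (11111): 5 ones → 1
Block 5 (11000): 2 ones → 0
Block 6 (10000): 1 one → 0
Block 7 (00000): 0 ones → 0
Block 8 (11011): 4 ones → 1
Block 9 (01101): 3 ones → 1
Block 10 (00000): 0 ones → 0
Block 11 (11111): 5 ones → 1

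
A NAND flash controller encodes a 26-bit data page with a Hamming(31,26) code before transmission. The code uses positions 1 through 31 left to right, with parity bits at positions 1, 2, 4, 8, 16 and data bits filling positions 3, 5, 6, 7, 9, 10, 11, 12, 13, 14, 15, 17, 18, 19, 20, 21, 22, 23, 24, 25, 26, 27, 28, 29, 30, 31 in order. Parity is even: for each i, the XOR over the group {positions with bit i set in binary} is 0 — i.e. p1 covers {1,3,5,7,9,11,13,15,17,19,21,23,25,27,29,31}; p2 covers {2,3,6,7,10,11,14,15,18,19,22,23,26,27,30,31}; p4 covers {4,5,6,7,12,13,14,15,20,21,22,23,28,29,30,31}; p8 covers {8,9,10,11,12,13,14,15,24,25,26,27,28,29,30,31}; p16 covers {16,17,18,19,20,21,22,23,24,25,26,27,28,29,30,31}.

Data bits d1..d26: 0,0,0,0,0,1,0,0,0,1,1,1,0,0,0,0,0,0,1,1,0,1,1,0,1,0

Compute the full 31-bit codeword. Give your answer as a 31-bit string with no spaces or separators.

0100000001000110100000011011010

Place data at non-parity positions: p1 p2 0 p4 0 0 0 p8 0 1 0 0 0 1 1 p16 1 0 0 0 0 0 0 1 1 0 1 1 0 1 0
p1 (pos 1,3,5,7,9,11,13,15,17,19,21,23,25,27,29,31): XOR of data positions = 0⊕0⊕0⊕0⊕0⊕0⊕1⊕1⊕0⊕0⊕0⊕1⊕1⊕0⊕0 = 0
p2 (pos 2,3,6,7,10,11,14,15,18,19,22,23,26,27,30,31): XOR of data positions = 0⊕0⊕0⊕1⊕0⊕1⊕1⊕0⊕0⊕0⊕0⊕0⊕1⊕1⊕0 = 1
p4 (pos 4,5,6,7,12,13,14,15,20,21,22,23,28,29,30,31): XOR of data positions = 0⊕0⊕0⊕0⊕0⊕1⊕1⊕0⊕0⊕0⊕0⊕1⊕0⊕1⊕0 = 0
p8 (pos 8,9,10,11,12,13,14,15,24,25,26,27,28,29,30,31): XOR of data positions = 0⊕1⊕0⊕0⊕0⊕1⊕1⊕1⊕1⊕0⊕1⊕1⊕0⊕1⊕0 = 0
p16 (pos 16,17,18,19,20,21,22,23,24,25,26,27,28,29,30,31): XOR of data positions = 1⊕0⊕0⊕0⊕0⊕0⊕0⊕1⊕1⊕0⊕1⊕1⊕0⊕1⊕0 = 0
Codeword: 0100000001000110100000011011010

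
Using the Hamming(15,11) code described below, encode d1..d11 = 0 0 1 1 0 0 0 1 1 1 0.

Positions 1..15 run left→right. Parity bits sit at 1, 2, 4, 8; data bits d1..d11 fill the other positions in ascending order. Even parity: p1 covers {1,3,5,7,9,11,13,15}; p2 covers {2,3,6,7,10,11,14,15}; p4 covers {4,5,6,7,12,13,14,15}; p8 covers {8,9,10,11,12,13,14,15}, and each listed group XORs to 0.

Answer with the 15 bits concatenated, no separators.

010101110001110

Place data at non-parity positions: p1 p2 0 p4 0 1 1 p8 0 0 0 1 1 1 0
p1 (pos 1,3,5,7,9,11,13,15): XOR of data positions = 0⊕0⊕1⊕0⊕0⊕1⊕0 = 0
p2 (pos 2,3,6,7,10,11,14,15): XOR of data positions = 0⊕1⊕1⊕0⊕0⊕1⊕0 = 1
p4 (pos 4,5,6,7,12,13,14,15): XOR of data positions = 0⊕1⊕1⊕1⊕1⊕1⊕0 = 1
p8 (pos 8,9,10,11,12,13,14,15): XOR of data positions = 0⊕0⊕0⊕1⊕1⊕1⊕0 = 1
Codeword: 010101110001110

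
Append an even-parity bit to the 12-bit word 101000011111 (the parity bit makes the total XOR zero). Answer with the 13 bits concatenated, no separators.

XOR of the 12 data bits: 1⊕0⊕1⊕0⊕0⊕0⊕0⊕1⊕1⊕1⊕1⊕1 = 1
Parity bit = 1 (so all 13 bits XOR to 0).

1010000111111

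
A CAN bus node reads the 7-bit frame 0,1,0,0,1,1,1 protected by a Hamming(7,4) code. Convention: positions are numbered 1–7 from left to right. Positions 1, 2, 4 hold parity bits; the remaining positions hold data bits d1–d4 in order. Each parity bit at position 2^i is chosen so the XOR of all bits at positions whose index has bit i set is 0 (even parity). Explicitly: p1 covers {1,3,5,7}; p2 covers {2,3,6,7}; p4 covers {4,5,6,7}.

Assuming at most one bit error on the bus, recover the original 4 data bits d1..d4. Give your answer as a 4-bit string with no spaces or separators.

s1 (pos 1,3,5,7): 0⊕0⊕1⊕1 = 0
s2 (pos 2,3,6,7): 1⊕0⊕1⊕1 = 1
s4 (pos 4,5,6,7): 0⊕1⊕1⊕1 = 1
Syndrome s4…s1 = 110 → error at position 6.
Flip position 6: 0100111 → 0100101
Read data bits from positions 3,5,6,7: 0101

0101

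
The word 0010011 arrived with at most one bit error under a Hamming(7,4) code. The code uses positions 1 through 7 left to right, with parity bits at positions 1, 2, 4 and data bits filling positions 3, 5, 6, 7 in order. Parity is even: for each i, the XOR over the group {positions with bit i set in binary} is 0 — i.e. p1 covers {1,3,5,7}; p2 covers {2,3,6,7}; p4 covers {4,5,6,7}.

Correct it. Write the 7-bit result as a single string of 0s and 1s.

0110011

s1 (pos 1,3,5,7): 0⊕1⊕0⊕1 = 0
s2 (pos 2,3,6,7): 0⊕1⊕1⊕1 = 1
s4 (pos 4,5,6,7): 0⊕0⊕1⊕1 = 0
Syndrome s4…s1 = 010 → error at position 2.
Flip position 2: 0010011 → 0110011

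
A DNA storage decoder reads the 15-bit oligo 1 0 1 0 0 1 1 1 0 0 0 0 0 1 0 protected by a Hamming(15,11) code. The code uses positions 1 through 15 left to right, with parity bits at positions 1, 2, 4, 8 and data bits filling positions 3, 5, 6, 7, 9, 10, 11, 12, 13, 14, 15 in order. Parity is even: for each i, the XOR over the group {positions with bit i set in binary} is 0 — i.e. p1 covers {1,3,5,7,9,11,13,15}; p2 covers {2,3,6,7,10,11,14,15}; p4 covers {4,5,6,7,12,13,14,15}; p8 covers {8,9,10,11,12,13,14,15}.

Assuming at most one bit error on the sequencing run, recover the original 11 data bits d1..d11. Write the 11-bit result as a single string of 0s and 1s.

11110000010

s1 (pos 1,3,5,7,9,11,13,15): 1⊕1⊕0⊕1⊕0⊕0⊕0⊕0 = 1
s2 (pos 2,3,6,7,10,11,14,15): 0⊕1⊕1⊕1⊕0⊕0⊕1⊕0 = 0
s4 (pos 4,5,6,7,12,13,14,15): 0⊕0⊕1⊕1⊕0⊕0⊕1⊕0 = 1
s8 (pos 8,9,10,11,12,13,14,15): 1⊕0⊕0⊕0⊕0⊕0⊕1⊕0 = 0
Syndrome s8…s1 = 0101 → error at position 5.
Flip position 5: 101001110000010 → 101011110000010
Read data bits from positions 3,5,6,7,9,10,11,12,13,14,15: 11110000010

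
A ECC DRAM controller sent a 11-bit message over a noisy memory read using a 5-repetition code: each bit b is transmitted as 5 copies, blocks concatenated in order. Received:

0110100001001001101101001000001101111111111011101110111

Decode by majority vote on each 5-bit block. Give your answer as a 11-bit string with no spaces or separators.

Block 1 (01101): 3 ones → 1
Block 2 (00001): 1 one → 0
Block 3 (00100): 1 one → 0
Block 4 (11011): 4 ones → 1
Block 5 (01001): 2 ones → 0
Block 6 (00000): 0 ones → 0
Block 7 (11011): 4 ones → 1
Block 8 (11111): 5 ones → 1
Block 9 (11101): 4 ones → 1
Block 10 (11011): 4 ones → 1
Block 11 (10111): 4 ones → 1

10010011111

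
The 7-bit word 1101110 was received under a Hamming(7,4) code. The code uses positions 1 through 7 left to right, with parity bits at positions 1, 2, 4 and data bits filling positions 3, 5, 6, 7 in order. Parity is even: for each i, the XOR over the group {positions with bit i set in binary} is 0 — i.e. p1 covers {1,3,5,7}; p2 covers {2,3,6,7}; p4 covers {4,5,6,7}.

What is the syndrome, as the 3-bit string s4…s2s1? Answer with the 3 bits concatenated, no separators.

s1 (pos 1,3,5,7): 1⊕0⊕1⊕0 = 0
s2 (pos 2,3,6,7): 1⊕0⊕1⊕0 = 0
s4 (pos 4,5,6,7): 1⊕1⊕1⊕0 = 1
Syndrome s4…s1 = 100 → error at position 4.

100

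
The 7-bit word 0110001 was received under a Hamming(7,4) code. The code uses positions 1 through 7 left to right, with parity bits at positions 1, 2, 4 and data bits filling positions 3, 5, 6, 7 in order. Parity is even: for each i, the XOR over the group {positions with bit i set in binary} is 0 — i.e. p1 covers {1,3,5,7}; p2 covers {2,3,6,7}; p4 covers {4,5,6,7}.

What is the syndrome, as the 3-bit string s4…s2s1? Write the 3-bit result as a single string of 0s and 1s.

110

s1 (pos 1,3,5,7): 0⊕1⊕0⊕1 = 0
s2 (pos 2,3,6,7): 1⊕1⊕0⊕1 = 1
s4 (pos 4,5,6,7): 0⊕0⊕0⊕1 = 1
Syndrome s4…s1 = 110 → error at position 6.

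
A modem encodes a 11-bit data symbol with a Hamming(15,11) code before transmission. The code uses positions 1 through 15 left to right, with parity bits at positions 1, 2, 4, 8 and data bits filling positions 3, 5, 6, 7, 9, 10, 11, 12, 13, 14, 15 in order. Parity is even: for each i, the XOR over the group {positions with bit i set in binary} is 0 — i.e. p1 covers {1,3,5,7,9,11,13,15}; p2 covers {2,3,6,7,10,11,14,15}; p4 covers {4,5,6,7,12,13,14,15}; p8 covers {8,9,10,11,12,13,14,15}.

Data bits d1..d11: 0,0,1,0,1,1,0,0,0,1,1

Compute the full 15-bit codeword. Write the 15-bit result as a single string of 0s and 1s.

000101001100011

Place data at non-parity positions: p1 p2 0 p4 0 1 0 p8 1 1 0 0 0 1 1
p1 (pos 1,3,5,7,9,11,13,15): XOR of data positions = 0⊕0⊕0⊕1⊕0⊕0⊕1 = 0
p2 (pos 2,3,6,7,10,11,14,15): XOR of data positions = 0⊕1⊕0⊕1⊕0⊕1⊕1 = 0
p4 (pos 4,5,6,7,12,13,14,15): XOR of data positions = 0⊕1⊕0⊕0⊕0⊕1⊕1 = 1
p8 (pos 8,9,10,11,12,13,14,15): XOR of data positions = 1⊕1⊕0⊕0⊕0⊕1⊕1 = 0
Codeword: 000101001100011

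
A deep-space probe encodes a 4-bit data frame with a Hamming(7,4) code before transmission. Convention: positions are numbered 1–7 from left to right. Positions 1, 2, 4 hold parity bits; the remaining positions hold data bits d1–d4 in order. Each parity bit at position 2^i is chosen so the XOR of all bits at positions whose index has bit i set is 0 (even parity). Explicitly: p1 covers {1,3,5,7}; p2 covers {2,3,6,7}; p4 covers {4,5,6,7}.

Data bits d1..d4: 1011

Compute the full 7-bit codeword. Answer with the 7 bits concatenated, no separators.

0110011

Place data at non-parity positions: p1 p2 1 p4 0 1 1
p1 (pos 1,3,5,7): XOR of data positions = 1⊕0⊕1 = 0
p2 (pos 2,3,6,7): XOR of data positions = 1⊕1⊕1 = 1
p4 (pos 4,5,6,7): XOR of data positions = 0⊕1⊕1 = 0
Codeword: 0110011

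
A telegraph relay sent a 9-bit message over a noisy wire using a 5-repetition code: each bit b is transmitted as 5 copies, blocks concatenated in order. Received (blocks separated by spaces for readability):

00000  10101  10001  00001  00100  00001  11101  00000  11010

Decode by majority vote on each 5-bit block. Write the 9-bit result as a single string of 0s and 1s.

Block 1 (00000): 0 ones → 0
Block 2 (10101): 3 ones → 1
Block 3 (10001): 2 ones → 0
Block 4 (00001): 1 one → 0
Block 5 (00100): 1 one → 0
Block 6 (00001): 1 one → 0
Block 7 (11101): 4 ones → 1
Block 8 (00000): 0 ones → 0
Block 9 (11010): 3 ones → 1

010000101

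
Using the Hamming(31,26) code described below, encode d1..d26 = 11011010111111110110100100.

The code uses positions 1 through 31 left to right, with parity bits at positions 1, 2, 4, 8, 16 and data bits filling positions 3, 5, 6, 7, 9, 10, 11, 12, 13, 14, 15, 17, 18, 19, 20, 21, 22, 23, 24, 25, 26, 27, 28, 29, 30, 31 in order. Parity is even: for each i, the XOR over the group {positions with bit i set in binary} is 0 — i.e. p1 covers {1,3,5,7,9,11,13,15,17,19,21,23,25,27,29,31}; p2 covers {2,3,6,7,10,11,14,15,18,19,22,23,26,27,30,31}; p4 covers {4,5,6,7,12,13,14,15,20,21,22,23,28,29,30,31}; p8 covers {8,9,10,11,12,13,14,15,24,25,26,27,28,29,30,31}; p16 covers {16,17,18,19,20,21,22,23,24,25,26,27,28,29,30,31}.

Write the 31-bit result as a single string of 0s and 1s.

0111101010101111111110110100100

Place data at non-parity positions: p1 p2 1 p4 1 0 1 p8 1 0 1 0 1 1 1 p16 1 1 1 1 1 0 1 1 0 1 0 0 1 0 0
p1 (pos 1,3,5,7,9,11,13,15,17,19,21,23,25,27,29,31): XOR of data positions = 1⊕1⊕1⊕1⊕1⊕1⊕1⊕1⊕1⊕1⊕1⊕0⊕0⊕1⊕0 = 0
p2 (pos 2,3,6,7,10,11,14,15,18,19,22,23,26,27,30,31): XOR of data positions = 1⊕0⊕1⊕0⊕1⊕1⊕1⊕1⊕1⊕0⊕1⊕1⊕0⊕0⊕0 = 1
p4 (pos 4,5,6,7,12,13,14,15,20,21,22,23,28,29,30,31): XOR of data positions = 1⊕0⊕1⊕0⊕1⊕1⊕1⊕1⊕1⊕0⊕1⊕0⊕1⊕0⊕0 = 1
p8 (pos 8,9,10,11,12,13,14,15,24,25,26,27,28,29,30,31): XOR of data positions = 1⊕0⊕1⊕0⊕1⊕1⊕1⊕1⊕0⊕1⊕0⊕0⊕1⊕0⊕0 = 0
p16 (pos 16,17,18,19,20,21,22,23,24,25,26,27,28,29,30,31): XOR of data positions = 1⊕1⊕1⊕1⊕1⊕0⊕1⊕1⊕0⊕1⊕0⊕0⊕1⊕0⊕0 = 1
Codeword: 0111101010101111111110110100100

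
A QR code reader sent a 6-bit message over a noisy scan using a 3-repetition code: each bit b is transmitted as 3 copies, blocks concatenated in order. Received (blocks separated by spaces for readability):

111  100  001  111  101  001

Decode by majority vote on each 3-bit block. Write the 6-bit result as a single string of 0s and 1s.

100110

Block 1 (111): 3 ones → 1
Block 2 (100): 1 one → 0
Block 3 (001): 1 one → 0
Block 4 (111): 3 ones → 1
Block 5 (101): 2 ones → 1
Block 6 (001): 1 one → 0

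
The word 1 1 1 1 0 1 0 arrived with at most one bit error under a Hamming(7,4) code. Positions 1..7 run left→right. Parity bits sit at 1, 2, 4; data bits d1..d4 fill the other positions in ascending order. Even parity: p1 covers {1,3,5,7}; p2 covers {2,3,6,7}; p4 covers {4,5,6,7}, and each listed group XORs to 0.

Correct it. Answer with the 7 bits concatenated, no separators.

s1 (pos 1,3,5,7): 1⊕1⊕0⊕0 = 0
s2 (pos 2,3,6,7): 1⊕1⊕1⊕0 = 1
s4 (pos 4,5,6,7): 1⊕0⊕1⊕0 = 0
Syndrome s4…s1 = 010 → error at position 2.
Flip position 2: 1111010 → 1011010

1011010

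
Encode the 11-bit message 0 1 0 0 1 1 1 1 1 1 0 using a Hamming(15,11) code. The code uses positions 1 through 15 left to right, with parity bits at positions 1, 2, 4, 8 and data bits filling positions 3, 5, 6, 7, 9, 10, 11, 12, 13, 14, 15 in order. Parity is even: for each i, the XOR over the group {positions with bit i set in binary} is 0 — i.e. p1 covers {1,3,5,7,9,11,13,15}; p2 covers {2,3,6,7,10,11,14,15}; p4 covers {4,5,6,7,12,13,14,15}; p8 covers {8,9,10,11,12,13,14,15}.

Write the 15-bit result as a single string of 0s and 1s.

Place data at non-parity positions: p1 p2 0 p4 1 0 0 p8 1 1 1 1 1 1 0
p1 (pos 1,3,5,7,9,11,13,15): XOR of data positions = 0⊕1⊕0⊕1⊕1⊕1⊕0 = 0
p2 (pos 2,3,6,7,10,11,14,15): XOR of data positions = 0⊕0⊕0⊕1⊕1⊕1⊕0 = 1
p4 (pos 4,5,6,7,12,13,14,15): XOR of data positions = 1⊕0⊕0⊕1⊕1⊕1⊕0 = 0
p8 (pos 8,9,10,11,12,13,14,15): XOR of data positions = 1⊕1⊕1⊕1⊕1⊕1⊕0 = 0
Codeword: 010010001111110

010010001111110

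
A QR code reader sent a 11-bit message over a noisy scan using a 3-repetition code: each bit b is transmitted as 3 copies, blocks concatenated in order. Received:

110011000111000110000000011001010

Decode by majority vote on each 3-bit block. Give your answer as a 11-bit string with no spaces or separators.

Block 1 (110): 2 ones → 1
Block 2 (011): 2 ones → 1
Block 3 (000): 0 ones → 0
Block 4 (111): 3 ones → 1
Block 5 (000): 0 ones → 0
Block 6 (110): 2 ones → 1
Block 7 (000): 0 ones → 0
Block 8 (000): 0 ones → 0
Block 9 (011): 2 ones → 1
Block 10 (001): 1 one → 0
Block 11 (010): 1 one → 0

11010100100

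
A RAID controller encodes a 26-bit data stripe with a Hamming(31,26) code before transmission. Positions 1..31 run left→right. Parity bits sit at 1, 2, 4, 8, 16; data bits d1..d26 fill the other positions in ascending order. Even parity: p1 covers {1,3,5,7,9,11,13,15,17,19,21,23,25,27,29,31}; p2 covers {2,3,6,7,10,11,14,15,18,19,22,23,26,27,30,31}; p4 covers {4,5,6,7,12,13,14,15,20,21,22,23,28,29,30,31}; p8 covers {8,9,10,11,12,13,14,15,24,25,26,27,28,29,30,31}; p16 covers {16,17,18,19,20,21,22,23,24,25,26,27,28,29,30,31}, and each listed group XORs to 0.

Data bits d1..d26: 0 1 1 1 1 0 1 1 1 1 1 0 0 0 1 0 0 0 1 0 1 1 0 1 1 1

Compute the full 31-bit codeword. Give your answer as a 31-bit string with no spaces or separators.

Place data at non-parity positions: p1 p2 0 p4 1 1 1 p8 1 0 1 1 1 1 1 p16 0 0 0 1 0 0 0 1 0 1 1 0 1 1 1
p1 (pos 1,3,5,7,9,11,13,15,17,19,21,23,25,27,29,31): XOR of data positions = 0⊕1⊕1⊕1⊕1⊕1⊕1⊕0⊕0⊕0⊕0⊕0⊕1⊕1⊕1 = 1
p2 (pos 2,3,6,7,10,11,14,15,18,19,22,23,26,27,30,31): XOR of data positions = 0⊕1⊕1⊕0⊕1⊕1⊕1⊕0⊕0⊕0⊕0⊕1⊕1⊕1⊕1 = 1
p4 (pos 4,5,6,7,12,13,14,15,20,21,22,23,28,29,30,31): XOR of data positions = 1⊕1⊕1⊕1⊕1⊕1⊕1⊕1⊕0⊕0⊕0⊕0⊕1⊕1⊕1 = 1
p8 (pos 8,9,10,11,12,13,14,15,24,25,26,27,28,29,30,31): XOR of data positions = 1⊕0⊕1⊕1⊕1⊕1⊕1⊕1⊕0⊕1⊕1⊕0⊕1⊕1⊕1 = 0
p16 (pos 16,17,18,19,20,21,22,23,24,25,26,27,28,29,30,31): XOR of data positions = 0⊕0⊕0⊕1⊕0⊕0⊕0⊕1⊕0⊕1⊕1⊕0⊕1⊕1⊕1 = 1
Codeword: 1101111010111111000100010110111

1101111010111111000100010110111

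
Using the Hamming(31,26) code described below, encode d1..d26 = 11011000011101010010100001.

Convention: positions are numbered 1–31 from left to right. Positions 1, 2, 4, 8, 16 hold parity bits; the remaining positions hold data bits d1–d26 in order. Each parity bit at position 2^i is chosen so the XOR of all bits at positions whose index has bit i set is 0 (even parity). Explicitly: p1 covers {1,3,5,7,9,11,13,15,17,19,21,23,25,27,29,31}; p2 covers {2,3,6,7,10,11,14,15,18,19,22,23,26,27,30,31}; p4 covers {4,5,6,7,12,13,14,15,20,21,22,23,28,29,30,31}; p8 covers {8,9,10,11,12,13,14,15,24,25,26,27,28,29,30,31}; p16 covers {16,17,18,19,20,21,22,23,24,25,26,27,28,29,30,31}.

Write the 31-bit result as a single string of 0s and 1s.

1110101010000110101010010100001

Place data at non-parity positions: p1 p2 1 p4 1 0 1 p8 1 0 0 0 0 1 1 p16 1 0 1 0 1 0 0 1 0 1 0 0 0 0 1
p1 (pos 1,3,5,7,9,11,13,15,17,19,21,23,25,27,29,31): XOR of data positions = 1⊕1⊕1⊕1⊕0⊕0⊕1⊕1⊕1⊕1⊕0⊕0⊕0⊕0⊕1 = 1
p2 (pos 2,3,6,7,10,11,14,15,18,19,22,23,26,27,30,31): XOR of data positions = 1⊕0⊕1⊕0⊕0⊕1⊕1⊕0⊕1⊕0⊕0⊕1⊕0⊕0⊕1 = 1
p4 (pos 4,5,6,7,12,13,14,15,20,21,22,23,28,29,30,31): XOR of data positions = 1⊕0⊕1⊕0⊕0⊕1⊕1⊕0⊕1⊕0⊕0⊕0⊕0⊕0⊕1 = 0
p8 (pos 8,9,10,11,12,13,14,15,24,25,26,27,28,29,30,31): XOR of data positions = 1⊕0⊕0⊕0⊕0⊕1⊕1⊕1⊕0⊕1⊕0⊕0⊕0⊕0⊕1 = 0
p16 (pos 16,17,18,19,20,21,22,23,24,25,26,27,28,29,30,31): XOR of data positions = 1⊕0⊕1⊕0⊕1⊕0⊕0⊕1⊕0⊕1⊕0⊕0⊕0⊕0⊕1 = 0
Codeword: 1110101010000110101010010100001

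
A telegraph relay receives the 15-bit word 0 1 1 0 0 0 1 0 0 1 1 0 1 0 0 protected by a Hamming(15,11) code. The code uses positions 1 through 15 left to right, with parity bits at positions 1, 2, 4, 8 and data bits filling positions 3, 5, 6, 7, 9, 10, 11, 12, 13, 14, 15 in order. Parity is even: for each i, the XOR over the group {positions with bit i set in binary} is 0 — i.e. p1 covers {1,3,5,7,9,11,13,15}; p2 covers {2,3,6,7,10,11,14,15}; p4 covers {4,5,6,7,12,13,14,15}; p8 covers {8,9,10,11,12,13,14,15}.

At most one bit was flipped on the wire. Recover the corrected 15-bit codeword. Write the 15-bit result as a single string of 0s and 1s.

s1 (pos 1,3,5,7,9,11,13,15): 0⊕1⊕0⊕1⊕0⊕1⊕1⊕0 = 0
s2 (pos 2,3,6,7,10,11,14,15): 1⊕1⊕0⊕1⊕1⊕1⊕0⊕0 = 1
s4 (pos 4,5,6,7,12,13,14,15): 0⊕0⊕0⊕1⊕0⊕1⊕0⊕0 = 0
s8 (pos 8,9,10,11,12,13,14,15): 0⊕0⊕1⊕1⊕0⊕1⊕0⊕0 = 1
Syndrome s8…s1 = 1010 → error at position 10.
Flip position 10: 011000100110100 → 011000100010100

011000100010100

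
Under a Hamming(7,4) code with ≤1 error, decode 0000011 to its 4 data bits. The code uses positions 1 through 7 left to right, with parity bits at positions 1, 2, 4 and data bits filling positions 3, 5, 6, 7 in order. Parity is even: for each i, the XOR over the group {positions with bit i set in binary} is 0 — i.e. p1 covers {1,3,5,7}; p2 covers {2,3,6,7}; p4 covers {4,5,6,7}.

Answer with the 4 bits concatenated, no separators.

0011

s1 (pos 1,3,5,7): 0⊕0⊕0⊕1 = 1
s2 (pos 2,3,6,7): 0⊕0⊕1⊕1 = 0
s4 (pos 4,5,6,7): 0⊕0⊕1⊕1 = 0
Syndrome s4…s1 = 001 → error at position 1.
Flip position 1: 0000011 → 1000011
Read data bits from positions 3,5,6,7: 0011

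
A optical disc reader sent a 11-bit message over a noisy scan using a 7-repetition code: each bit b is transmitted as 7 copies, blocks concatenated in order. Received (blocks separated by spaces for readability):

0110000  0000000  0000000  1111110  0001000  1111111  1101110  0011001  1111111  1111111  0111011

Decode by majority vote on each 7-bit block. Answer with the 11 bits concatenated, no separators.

Block 1 (0110000): 2 ones → 0
Block 2 (0000000): 0 ones → 0
Block 3 (0000000): 0 ones → 0
Block 4 (1111110): 6 ones → 1
Block 5 (0001000): 1 one → 0
Block 6 (1111111): 7 ones → 1
Block 7 (1101110): 5 ones → 1
Block 8 (0011001): 3 ones → 0
Block 9 (1111111): 7 ones → 1
Block 10 (1111111): 7 ones → 1
Block 11 (0111011): 5 ones → 1

00010110111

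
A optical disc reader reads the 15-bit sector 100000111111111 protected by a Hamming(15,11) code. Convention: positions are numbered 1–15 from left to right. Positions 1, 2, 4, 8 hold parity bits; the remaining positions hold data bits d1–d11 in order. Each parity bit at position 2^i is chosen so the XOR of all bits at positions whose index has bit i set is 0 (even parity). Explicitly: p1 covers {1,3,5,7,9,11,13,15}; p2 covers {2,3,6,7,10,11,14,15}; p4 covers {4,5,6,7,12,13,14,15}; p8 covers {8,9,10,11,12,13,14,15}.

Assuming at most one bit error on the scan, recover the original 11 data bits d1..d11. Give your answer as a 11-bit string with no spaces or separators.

00111111111

s1 (pos 1,3,5,7,9,11,13,15): 1⊕0⊕0⊕1⊕1⊕1⊕1⊕1 = 0
s2 (pos 2,3,6,7,10,11,14,15): 0⊕0⊕0⊕1⊕1⊕1⊕1⊕1 = 1
s4 (pos 4,5,6,7,12,13,14,15): 0⊕0⊕0⊕1⊕1⊕1⊕1⊕1 = 1
s8 (pos 8,9,10,11,12,13,14,15): 1⊕1⊕1⊕1⊕1⊕1⊕1⊕1 = 0
Syndrome s8…s1 = 0110 → error at position 6.
Flip position 6: 100000111111111 → 100001111111111
Read data bits from positions 3,5,6,7,9,10,11,12,13,14,15: 00111111111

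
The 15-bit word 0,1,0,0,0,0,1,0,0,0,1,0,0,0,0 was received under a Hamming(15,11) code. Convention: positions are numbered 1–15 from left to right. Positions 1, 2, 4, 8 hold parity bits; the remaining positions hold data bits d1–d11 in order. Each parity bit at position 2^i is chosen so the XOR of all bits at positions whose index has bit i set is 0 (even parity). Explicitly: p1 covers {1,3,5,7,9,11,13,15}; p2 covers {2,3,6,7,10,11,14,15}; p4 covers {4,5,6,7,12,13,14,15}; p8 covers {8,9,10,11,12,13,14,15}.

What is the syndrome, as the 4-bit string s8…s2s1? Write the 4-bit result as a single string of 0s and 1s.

s1 (pos 1,3,5,7,9,11,13,15): 0⊕0⊕0⊕1⊕0⊕1⊕0⊕0 = 0
s2 (pos 2,3,6,7,10,11,14,15): 1⊕0⊕0⊕1⊕0⊕1⊕0⊕0 = 1
s4 (pos 4,5,6,7,12,13,14,15): 0⊕0⊕0⊕1⊕0⊕0⊕0⊕0 = 1
s8 (pos 8,9,10,11,12,13,14,15): 0⊕0⊕0⊕1⊕0⊕0⊕0⊕0 = 1
Syndrome s8…s1 = 1110 → error at position 14.

1110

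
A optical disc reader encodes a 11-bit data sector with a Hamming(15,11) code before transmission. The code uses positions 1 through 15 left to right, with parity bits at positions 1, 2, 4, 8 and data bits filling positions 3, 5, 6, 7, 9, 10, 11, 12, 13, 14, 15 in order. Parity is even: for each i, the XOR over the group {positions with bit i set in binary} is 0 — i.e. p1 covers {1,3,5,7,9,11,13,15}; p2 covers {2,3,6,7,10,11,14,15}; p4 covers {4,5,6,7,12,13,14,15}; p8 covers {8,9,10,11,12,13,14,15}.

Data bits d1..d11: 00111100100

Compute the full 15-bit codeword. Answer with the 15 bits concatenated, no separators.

110101111100100

Place data at non-parity positions: p1 p2 0 p4 0 1 1 p8 1 1 0 0 1 0 0
p1 (pos 1,3,5,7,9,11,13,15): XOR of data positions = 0⊕0⊕1⊕1⊕0⊕1⊕0 = 1
p2 (pos 2,3,6,7,10,11,14,15): XOR of data positions = 0⊕1⊕1⊕1⊕0⊕0⊕0 = 1
p4 (pos 4,5,6,7,12,13,14,15): XOR of data positions = 0⊕1⊕1⊕0⊕1⊕0⊕0 = 1
p8 (pos 8,9,10,11,12,13,14,15): XOR of data positions = 1⊕1⊕0⊕0⊕1⊕0⊕0 = 1
Codeword: 110101111100100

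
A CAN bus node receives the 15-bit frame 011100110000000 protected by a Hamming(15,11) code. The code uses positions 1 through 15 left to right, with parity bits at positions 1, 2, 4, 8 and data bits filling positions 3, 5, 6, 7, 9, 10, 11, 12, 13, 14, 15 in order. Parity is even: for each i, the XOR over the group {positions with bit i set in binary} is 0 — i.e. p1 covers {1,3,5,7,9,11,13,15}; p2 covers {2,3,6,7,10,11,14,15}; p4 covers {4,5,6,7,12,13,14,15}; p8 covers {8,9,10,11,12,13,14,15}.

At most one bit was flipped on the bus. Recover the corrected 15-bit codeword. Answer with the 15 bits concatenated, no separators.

011100110100000

s1 (pos 1,3,5,7,9,11,13,15): 0⊕1⊕0⊕1⊕0⊕0⊕0⊕0 = 0
s2 (pos 2,3,6,7,10,11,14,15): 1⊕1⊕0⊕1⊕0⊕0⊕0⊕0 = 1
s4 (pos 4,5,6,7,12,13,14,15): 1⊕0⊕0⊕1⊕0⊕0⊕0⊕0 = 0
s8 (pos 8,9,10,11,12,13,14,15): 1⊕0⊕0⊕0⊕0⊕0⊕0⊕0 = 1
Syndrome s8…s1 = 1010 → error at position 10.
Flip position 10: 011100110000000 → 011100110100000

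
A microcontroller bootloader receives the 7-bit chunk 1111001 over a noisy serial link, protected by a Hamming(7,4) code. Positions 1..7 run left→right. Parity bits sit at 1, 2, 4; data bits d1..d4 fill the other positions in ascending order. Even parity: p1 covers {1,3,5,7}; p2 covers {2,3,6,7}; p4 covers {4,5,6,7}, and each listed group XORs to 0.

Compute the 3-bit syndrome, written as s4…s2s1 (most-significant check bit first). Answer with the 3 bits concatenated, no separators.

011

s1 (pos 1,3,5,7): 1⊕1⊕0⊕1 = 1
s2 (pos 2,3,6,7): 1⊕1⊕0⊕1 = 1
s4 (pos 4,5,6,7): 1⊕0⊕0⊕1 = 0
Syndrome s4…s1 = 011 → error at position 3.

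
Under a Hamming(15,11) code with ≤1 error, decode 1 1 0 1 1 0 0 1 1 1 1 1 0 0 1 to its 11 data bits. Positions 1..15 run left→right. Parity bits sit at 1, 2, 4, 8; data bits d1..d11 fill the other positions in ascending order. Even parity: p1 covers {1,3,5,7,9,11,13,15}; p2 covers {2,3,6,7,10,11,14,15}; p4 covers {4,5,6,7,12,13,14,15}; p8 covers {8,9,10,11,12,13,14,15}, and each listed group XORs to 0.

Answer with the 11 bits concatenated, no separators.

s1 (pos 1,3,5,7,9,11,13,15): 1⊕0⊕1⊕0⊕1⊕1⊕0⊕1 = 1
s2 (pos 2,3,6,7,10,11,14,15): 1⊕0⊕0⊕0⊕1⊕1⊕0⊕1 = 0
s4 (pos 4,5,6,7,12,13,14,15): 1⊕1⊕0⊕0⊕1⊕0⊕0⊕1 = 0
s8 (pos 8,9,10,11,12,13,14,15): 1⊕1⊕1⊕1⊕1⊕0⊕0⊕1 = 0
Syndrome s8…s1 = 0001 → error at position 1.
Flip position 1: 110110011111001 → 010110011111001
Read data bits from positions 3,5,6,7,9,10,11,12,13,14,15: 01001111001

01001111001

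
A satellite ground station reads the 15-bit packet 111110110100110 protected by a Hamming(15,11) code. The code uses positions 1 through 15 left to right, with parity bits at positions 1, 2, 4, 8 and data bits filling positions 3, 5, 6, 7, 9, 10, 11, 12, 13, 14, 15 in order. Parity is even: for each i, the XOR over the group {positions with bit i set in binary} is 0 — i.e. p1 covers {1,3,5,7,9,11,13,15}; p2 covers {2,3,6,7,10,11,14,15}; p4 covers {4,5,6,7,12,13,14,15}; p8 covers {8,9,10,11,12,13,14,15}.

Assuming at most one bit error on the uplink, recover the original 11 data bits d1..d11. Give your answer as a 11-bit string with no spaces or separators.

11000100110

s1 (pos 1,3,5,7,9,11,13,15): 1⊕1⊕1⊕1⊕0⊕0⊕1⊕0 = 1
s2 (pos 2,3,6,7,10,11,14,15): 1⊕1⊕0⊕1⊕1⊕0⊕1⊕0 = 1
s4 (pos 4,5,6,7,12,13,14,15): 1⊕1⊕0⊕1⊕0⊕1⊕1⊕0 = 1
s8 (pos 8,9,10,11,12,13,14,15): 1⊕0⊕1⊕0⊕0⊕1⊕1⊕0 = 0
Syndrome s8…s1 = 0111 → error at position 7.
Flip position 7: 111110110100110 → 111110010100110
Read data bits from positions 3,5,6,7,9,10,11,12,13,14,15: 11000100110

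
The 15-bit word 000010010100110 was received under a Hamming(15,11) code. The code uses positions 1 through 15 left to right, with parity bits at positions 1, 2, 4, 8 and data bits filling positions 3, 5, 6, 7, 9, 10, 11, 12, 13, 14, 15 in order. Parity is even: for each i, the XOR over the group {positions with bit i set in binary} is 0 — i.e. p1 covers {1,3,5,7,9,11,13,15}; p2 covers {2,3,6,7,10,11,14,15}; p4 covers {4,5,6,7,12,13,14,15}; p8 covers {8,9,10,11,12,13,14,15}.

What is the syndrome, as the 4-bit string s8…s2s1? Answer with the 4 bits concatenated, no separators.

s1 (pos 1,3,5,7,9,11,13,15): 0⊕0⊕1⊕0⊕0⊕0⊕1⊕0 = 0
s2 (pos 2,3,6,7,10,11,14,15): 0⊕0⊕0⊕0⊕1⊕0⊕1⊕0 = 0
s4 (pos 4,5,6,7,12,13,14,15): 0⊕1⊕0⊕0⊕0⊕1⊕1⊕0 = 1
s8 (pos 8,9,10,11,12,13,14,15): 1⊕0⊕1⊕0⊕0⊕1⊕1⊕0 = 0
Syndrome s8…s1 = 0100 → error at position 4.

0100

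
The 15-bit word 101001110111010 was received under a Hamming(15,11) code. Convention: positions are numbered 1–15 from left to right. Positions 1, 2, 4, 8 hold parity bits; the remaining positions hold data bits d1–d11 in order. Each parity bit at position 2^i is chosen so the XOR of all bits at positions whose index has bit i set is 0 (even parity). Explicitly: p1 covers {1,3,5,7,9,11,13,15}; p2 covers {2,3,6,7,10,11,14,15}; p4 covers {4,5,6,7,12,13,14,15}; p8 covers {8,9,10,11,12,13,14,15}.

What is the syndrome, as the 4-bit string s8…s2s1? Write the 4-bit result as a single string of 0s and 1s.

s1 (pos 1,3,5,7,9,11,13,15): 1⊕1⊕0⊕1⊕0⊕1⊕0⊕0 = 0
s2 (pos 2,3,6,7,10,11,14,15): 0⊕1⊕1⊕1⊕1⊕1⊕1⊕0 = 0
s4 (pos 4,5,6,7,12,13,14,15): 0⊕0⊕1⊕1⊕1⊕0⊕1⊕0 = 0
s8 (pos 8,9,10,11,12,13,14,15): 1⊕0⊕1⊕1⊕1⊕0⊕1⊕0 = 1
Syndrome s8…s1 = 1000 → error at position 8.

1000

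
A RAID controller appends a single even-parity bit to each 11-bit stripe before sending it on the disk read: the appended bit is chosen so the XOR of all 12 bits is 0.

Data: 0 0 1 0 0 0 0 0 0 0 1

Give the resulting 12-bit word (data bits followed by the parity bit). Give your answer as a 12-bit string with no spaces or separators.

XOR of the 11 data bits: 0⊕0⊕1⊕0⊕0⊕0⊕0⊕0⊕0⊕0⊕1 = 0
Parity bit = 0 (so all 12 bits XOR to 0).

001000000010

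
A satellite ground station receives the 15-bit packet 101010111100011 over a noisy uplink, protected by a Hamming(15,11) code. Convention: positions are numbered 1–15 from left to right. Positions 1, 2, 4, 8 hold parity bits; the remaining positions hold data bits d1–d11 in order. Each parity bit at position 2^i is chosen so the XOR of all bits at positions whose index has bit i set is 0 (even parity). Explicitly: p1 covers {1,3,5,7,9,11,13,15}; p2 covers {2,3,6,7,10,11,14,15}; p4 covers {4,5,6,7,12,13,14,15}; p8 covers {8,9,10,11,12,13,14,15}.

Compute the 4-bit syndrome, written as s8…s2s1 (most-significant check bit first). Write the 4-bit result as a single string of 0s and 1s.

s1 (pos 1,3,5,7,9,11,13,15): 1⊕1⊕1⊕1⊕1⊕0⊕0⊕1 = 0
s2 (pos 2,3,6,7,10,11,14,15): 0⊕1⊕0⊕1⊕1⊕0⊕1⊕1 = 1
s4 (pos 4,5,6,7,12,13,14,15): 0⊕1⊕0⊕1⊕0⊕0⊕1⊕1 = 0
s8 (pos 8,9,10,11,12,13,14,15): 1⊕1⊕1⊕0⊕0⊕0⊕1⊕1 = 1
Syndrome s8…s1 = 1010 → error at position 10.

1010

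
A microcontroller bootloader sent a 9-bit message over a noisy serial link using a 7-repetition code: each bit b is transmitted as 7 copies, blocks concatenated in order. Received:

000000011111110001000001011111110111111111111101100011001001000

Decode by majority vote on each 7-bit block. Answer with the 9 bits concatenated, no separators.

Block 1 (0000000): 0 ones → 0
Block 2 (1111111): 7 ones → 1
Block 3 (0001000): 1 one → 0
Block 4 (0010111): 4 ones → 1
Block 5 (1111011): 6 ones → 1
Block 6 (1111111): 7 ones → 1
Block 7 (1111011): 6 ones → 1
Block 8 (0001100): 2 ones → 0
Block 9 (1001000): 2 ones → 0

010111100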